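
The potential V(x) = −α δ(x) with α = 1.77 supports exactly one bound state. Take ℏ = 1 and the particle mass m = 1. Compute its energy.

E = -1.57

The bound state is ψ(x) = √κ e^{−κ|x|}. The derivative jump ψ'(0⁺) − ψ'(0⁻) = −(2mα/ℏ²)ψ(0) fixes κ = mα/ℏ² = 1.770.
Then E = −ℏ²κ²/(2m) = −mα²/(2ℏ²) = -1.566.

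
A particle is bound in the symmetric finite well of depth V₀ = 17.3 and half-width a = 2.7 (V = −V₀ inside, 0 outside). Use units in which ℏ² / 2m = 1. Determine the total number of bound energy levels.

N = 8

The dimensionless depth is z₀ = a√(2mV₀)/ℏ = 2.7 × √(17.30) = 11.23.
A new bound state (alternating even/odd) appears each time z₀ passes a multiple of π/2, so N = ⌊2z₀/π⌋ + 1 = ⌊7.149⌋ + 1 = 8.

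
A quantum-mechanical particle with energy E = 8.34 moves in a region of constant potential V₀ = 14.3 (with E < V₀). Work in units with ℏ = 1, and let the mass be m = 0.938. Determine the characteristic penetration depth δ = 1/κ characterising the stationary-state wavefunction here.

δ = 0.299

Since E < V₀ the TISE in this region is ψ'' = κ²ψ with κ = √(2m(V₀ − E))/ℏ.
κ = √(2 × 0.938 × 5.96) = 3.344. The penetration depth is δ = 1/κ = 0.299.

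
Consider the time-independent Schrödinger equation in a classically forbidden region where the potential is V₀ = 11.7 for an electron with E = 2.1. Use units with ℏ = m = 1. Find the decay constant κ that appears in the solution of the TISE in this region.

Since E < V₀ the TISE in this region is ψ'' = κ²ψ with κ = √(2m(V₀ − E))/ℏ.
κ = √(2 × 1 × 9.6) = 4.382.

κ = 4.38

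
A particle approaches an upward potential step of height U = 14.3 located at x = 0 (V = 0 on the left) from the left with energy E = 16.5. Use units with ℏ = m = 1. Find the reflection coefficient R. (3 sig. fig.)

On each side the TISE gives plane waves with k = √(2m(E − V))/ℏ: k₁ = √(2·1·16.5) = 5.745, k₂ = √(2·1·2.2) = 2.098.
Matching ψ and ψ′ at x = 0 gives r = (k₁ − k₂)/(k₁ + k₂), so R = r² = 0.2163 and T = 1 − R = 0.7837.

R = 0.216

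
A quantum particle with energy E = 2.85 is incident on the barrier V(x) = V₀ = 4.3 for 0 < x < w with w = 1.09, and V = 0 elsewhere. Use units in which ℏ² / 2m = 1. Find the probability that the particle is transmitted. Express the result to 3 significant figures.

E < V₀: inside the barrier ψ ∝ e^{±κx} with κ = √(2m(V₀ − E))/ℏ = 1.204.
κw = 1.313, sinh(κw) = 1.723.
Matching ψ, ψ′ at both faces gives T = [1 + V₀² sinh²(κw) / (4E(V₀ − E))]⁻¹ = 1/4.322 = 0.231.

T = 0.231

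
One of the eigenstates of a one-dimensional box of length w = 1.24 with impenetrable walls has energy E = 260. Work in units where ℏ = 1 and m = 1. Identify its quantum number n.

From E_n = n²π²ℏ²/(2mw²) invert to n = √(2mw²E)/(πℏ).
n = (1.24/π) × √(2 × 1 × 260) = 9.001 → n = 9.

n = 9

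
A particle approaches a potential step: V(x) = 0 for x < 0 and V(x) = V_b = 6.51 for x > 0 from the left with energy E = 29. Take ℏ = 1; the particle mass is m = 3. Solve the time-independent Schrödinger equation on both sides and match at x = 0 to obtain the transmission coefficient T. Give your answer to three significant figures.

T = 0.996

On each side the TISE gives plane waves with k = √(2m(E − V))/ℏ: k₁ = √(2·3·29) = 13.19, k₂ = √(2·3·22.49) = 11.62.
Continuity of ψ and ψ′ at the step yields the reflection amplitude r = (k₁ − k₂)/(k₁ + k₂) = 0.06347; thus R = |r|² = 0.004029, T = 0.9960.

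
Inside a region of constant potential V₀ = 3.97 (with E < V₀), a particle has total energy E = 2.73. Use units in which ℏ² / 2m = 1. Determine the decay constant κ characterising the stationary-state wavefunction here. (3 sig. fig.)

κ = 1.11

Since E < V₀ the TISE in this region is ψ'' = κ²ψ with κ = √(2m(V₀ − E))/ℏ.
κ = √(2 × 0.5 × 1.24) = 1.114.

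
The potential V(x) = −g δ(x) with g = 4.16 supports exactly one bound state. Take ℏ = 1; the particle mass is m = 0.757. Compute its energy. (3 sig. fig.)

E = -6.55

The bound state is ψ(x) = √κ e^{−κ|x|}. The derivative jump ψ'(0⁺) − ψ'(0⁻) = −(2mg/ℏ²)ψ(0) fixes κ = mg/ℏ² = 3.149.
Then E = −ℏ²κ²/(2m) = −mg²/(2ℏ²) = -6.550.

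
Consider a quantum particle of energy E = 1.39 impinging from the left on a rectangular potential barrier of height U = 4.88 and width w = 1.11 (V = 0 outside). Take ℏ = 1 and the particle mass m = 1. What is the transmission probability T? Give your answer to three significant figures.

E < U: inside the barrier ψ ∝ e^{±κx} with κ = √(2m(U − E))/ℏ = 2.642.
κw = 2.933, sinh(κw) = 9.361.
Matching ψ, ψ′ at both faces gives T = [1 + U² sinh²(κw) / (4E(U − E))]⁻¹ = 1/108.6 = 0.00921.

T = 0.00921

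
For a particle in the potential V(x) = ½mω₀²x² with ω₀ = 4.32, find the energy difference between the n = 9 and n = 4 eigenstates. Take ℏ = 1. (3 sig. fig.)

E_n = ℏω₀(n + ½), so ΔE = (9 − 4) ℏω₀ = 5 × 4.32 = 21.60.

ΔE = 21.6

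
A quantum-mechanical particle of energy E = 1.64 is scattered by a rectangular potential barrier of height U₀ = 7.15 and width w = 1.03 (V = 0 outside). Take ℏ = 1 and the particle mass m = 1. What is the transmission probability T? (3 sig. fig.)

Since E < U₀ the interior solution is evanescent with decay constant κ = √(2m(U₀ − E))/ℏ = 3.320.
κw = 3.419, sinh(κw) = 15.26.
Matching ψ, ψ′ at both faces gives T = [1 + U₀² sinh²(κw) / (4E(U₀ − E))]⁻¹ = 1/330.2 = 0.00303.

T = 0.00303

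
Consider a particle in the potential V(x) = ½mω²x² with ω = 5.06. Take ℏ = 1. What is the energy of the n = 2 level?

Using E_n = (n + ½)ℏω: E_2 = 2.5 × 5.06 = 12.65.

E = 12.7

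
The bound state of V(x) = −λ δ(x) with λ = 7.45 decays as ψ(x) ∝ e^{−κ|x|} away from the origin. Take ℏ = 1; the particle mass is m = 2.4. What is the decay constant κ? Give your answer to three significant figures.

Integrating the TISE across x = 0 gives the cusp condition ψ'(0⁺) − ψ'(0⁻) = −(2mλ/ℏ²)ψ(0).
With ψ ∝ e^{−κ|x|} this yields −2κ = −2mλ/ℏ², so κ = mλ/ℏ² = 17.88.

κ = 17.9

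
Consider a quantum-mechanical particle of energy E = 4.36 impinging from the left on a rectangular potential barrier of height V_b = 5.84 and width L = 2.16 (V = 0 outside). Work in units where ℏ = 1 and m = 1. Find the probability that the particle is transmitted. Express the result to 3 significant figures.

T = 0.00179

Since E < V_b the interior solution is evanescent with decay constant κ = √(2m(V_b − E))/ℏ = 1.720.
κL = 3.716, sinh(κL) = 20.54.
Matching ψ, ψ′ at both faces gives T = [1 + V_b² sinh²(κL) / (4E(V_b − E))]⁻¹ = 1/558.6 = 0.00179.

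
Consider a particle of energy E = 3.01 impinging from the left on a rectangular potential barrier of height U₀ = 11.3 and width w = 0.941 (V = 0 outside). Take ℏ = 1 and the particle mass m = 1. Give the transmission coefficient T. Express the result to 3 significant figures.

T = 0.00147

E < U₀: inside the barrier ψ ∝ e^{±κx} with κ = √(2m(U₀ − E))/ℏ = 4.072.
κw = 3.832, sinh(κw) = 23.06.
The exact tunnelling result is T⁻¹ = 1 + U₀² sinh²(κw) / [4E(U₀ − E)] = 681.2, so T = 0.00147.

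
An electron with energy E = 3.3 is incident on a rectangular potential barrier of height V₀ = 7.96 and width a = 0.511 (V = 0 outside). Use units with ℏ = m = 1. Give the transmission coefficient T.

Since E < V₀ the interior solution is evanescent with decay constant κ = √(2m(V₀ − E))/ℏ = 3.053.
κa = 1.560, sinh(κa) = 2.274.
Matching ψ, ψ′ at both faces gives T = [1 + V₀² sinh²(κa) / (4E(V₀ − E))]⁻¹ = 1/6.328 = 0.158.

T = 0.158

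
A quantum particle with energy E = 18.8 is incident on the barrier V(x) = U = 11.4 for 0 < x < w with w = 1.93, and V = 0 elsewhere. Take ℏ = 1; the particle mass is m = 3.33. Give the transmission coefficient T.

T = 0.861

Above the barrier the interior wavenumber is k₂ = √(2m(E − U))/ℏ = 7.020, giving phase k₂w = 13.55.
Matching at both interfaces gives T⁻¹ = 1 + U² sin²(k₂w) / [4E(E − U)] = 1.162, hence T = 0.861.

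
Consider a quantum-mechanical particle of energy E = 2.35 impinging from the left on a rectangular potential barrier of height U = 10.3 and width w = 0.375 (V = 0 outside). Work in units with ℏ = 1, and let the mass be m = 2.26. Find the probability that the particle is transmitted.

E < U: inside the barrier ψ ∝ e^{±κx} with κ = √(2m(U − E))/ℏ = 5.994.
κw = 2.248, sinh(κw) = 4.681.
The exact tunnelling result is T⁻¹ = 1 + U² sinh²(κw) / [4E(U − E)] = 32.11, so T = 0.0311.

T = 0.0311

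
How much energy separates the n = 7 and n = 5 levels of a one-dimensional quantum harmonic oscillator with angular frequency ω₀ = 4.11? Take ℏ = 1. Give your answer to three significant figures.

E_n = ℏω₀(n + ½), so ΔE = (7 − 5) ℏω₀ = 2 × 4.11 = 8.220.

ΔE = 8.22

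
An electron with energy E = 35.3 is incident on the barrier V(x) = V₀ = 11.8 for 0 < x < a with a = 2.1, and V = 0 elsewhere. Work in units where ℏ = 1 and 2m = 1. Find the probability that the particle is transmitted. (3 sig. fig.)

Above the barrier the interior wavenumber is k₂ = √(2m(E − V₀))/ℏ = 4.848, giving phase k₂a = 10.18.
Matching at both interfaces gives T⁻¹ = 1 + V₀² sin²(k₂a) / [4E(E − V₀)] = 1.020, hence T = 0.981.

T = 0.981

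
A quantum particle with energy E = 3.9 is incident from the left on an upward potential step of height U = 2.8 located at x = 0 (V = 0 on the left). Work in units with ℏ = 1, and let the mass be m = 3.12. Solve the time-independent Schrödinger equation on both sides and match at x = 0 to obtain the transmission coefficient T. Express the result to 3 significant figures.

On each side the TISE gives plane waves with k = √(2m(E − V))/ℏ: k₁ = √(2·3.12·3.9) = 4.933, k₂ = √(2·3.12·1.1) = 2.620.
Matching ψ and ψ′ at x = 0 gives r = (k₁ − k₂)/(k₁ + k₂), so R = r² = 0.09380 and T = 1 − R = 0.9062.

T = 0.906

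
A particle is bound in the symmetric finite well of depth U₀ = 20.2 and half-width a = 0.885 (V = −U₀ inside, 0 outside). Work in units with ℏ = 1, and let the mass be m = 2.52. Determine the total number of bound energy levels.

The dimensionless depth is z₀ = a√(2mU₀)/ℏ = 0.885 × √(101.8) = 8.930.
The even/odd transcendental equations gain one root per π/2 in z₀, giving N = 1 + ⌊2z₀/π⌋ = 1 + ⌊5.685⌋ = 6.

N = 6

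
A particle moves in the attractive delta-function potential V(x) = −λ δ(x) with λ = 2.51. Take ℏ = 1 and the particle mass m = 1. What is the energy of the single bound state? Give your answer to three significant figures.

E = -3.15

For x ≠ 0 the bound state is ψ ∝ e^{−κ|x|}; integrating the TISE across the delta gives the cusp condition 2κ = 2mλ/ℏ², so κ = 2.510.
Then E = −ℏ²κ²/(2m) = −mλ²/(2ℏ²) = -3.150.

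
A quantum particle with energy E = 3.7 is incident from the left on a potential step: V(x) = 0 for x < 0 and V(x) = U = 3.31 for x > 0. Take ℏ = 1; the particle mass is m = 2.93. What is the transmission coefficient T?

T = 0.740

On each side the TISE gives plane waves with k = √(2m(E − V))/ℏ: k₁ = √(2·2.93·3.7) = 4.656, k₂ = √(2·2.93·0.39) = 1.512.
Matching ψ and ψ′ at x = 0 gives r = (k₁ − k₂)/(k₁ + k₂), so R = r² = 0.2599 and T = 1 − R = 0.7401.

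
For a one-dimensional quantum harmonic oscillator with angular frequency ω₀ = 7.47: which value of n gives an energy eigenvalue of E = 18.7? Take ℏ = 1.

E_n = ℏω₀(n + ½) ⇒ n = E/(ℏω₀) − ½ = 18.7/7.47 − 0.5 = 2.003 → n = 2.

n = 2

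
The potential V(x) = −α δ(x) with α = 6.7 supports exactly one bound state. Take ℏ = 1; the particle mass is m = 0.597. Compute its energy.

For x ≠ 0 the bound state is ψ ∝ e^{−κ|x|}; integrating the TISE across the delta gives the cusp condition 2κ = 2mα/ℏ², so κ = 4.000.
Then E = −ℏ²κ²/(2m) = −mα²/(2ℏ²) = -13.40.

E = -13.4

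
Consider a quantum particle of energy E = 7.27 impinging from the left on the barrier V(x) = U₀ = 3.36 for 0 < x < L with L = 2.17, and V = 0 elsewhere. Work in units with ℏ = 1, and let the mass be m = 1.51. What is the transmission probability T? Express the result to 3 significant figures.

T = 0.922

Above the barrier the interior wavenumber is k₂ = √(2m(E − U₀))/ℏ = 3.436, giving phase k₂L = 7.457.
Matching at both interfaces gives T⁻¹ = 1 + U₀² sin²(k₂L) / [4E(E − U₀)] = 1.084, hence T = 0.922.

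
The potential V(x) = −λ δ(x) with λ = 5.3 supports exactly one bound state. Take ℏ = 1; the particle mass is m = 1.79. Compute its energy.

The bound state is ψ(x) = √κ e^{−κ|x|}. The derivative jump ψ'(0⁺) − ψ'(0⁻) = −(2mλ/ℏ²)ψ(0) fixes κ = mλ/ℏ² = 9.487.
Then E = −ℏ²κ²/(2m) = −mλ²/(2ℏ²) = -25.14.

E = -25.1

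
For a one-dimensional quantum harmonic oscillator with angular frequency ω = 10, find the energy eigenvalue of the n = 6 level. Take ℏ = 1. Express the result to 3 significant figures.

E = 65.0

The oscillator eigenvalues are E_n = ℏω(n + ½), so E_6 = 10 × 6.5 = 65.00.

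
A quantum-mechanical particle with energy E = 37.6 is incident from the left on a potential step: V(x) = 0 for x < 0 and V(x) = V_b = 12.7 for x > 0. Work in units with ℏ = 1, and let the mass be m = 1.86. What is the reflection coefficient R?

On each side the TISE gives plane waves with k = √(2m(E − V))/ℏ: k₁ = √(2·1.86·37.6) = 11.83, k₂ = √(2·1.86·24.9) = 9.624.
Continuity of ψ and ψ′ at the step yields the reflection amplitude r = (k₁ − k₂)/(k₁ + k₂) = 0.1027; thus R = |r|² = 0.01054, T = 0.9895.

R = 0.0105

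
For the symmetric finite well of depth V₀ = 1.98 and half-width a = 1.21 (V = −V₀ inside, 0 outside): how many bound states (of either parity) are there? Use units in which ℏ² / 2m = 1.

N = 2

Define the well-strength parameter z₀ = (a/ℏ)√(2mV₀) = 1.21 × √(2·0.5·1.98) = 1.703.
A new bound state (alternating even/odd) appears each time z₀ passes a multiple of π/2, so N = ⌊2z₀/π⌋ + 1 = ⌊1.084⌋ + 1 = 2.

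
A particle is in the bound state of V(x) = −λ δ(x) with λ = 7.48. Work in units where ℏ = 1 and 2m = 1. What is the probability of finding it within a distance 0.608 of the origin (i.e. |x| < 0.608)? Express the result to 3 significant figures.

P = 0.989

The normalised bound state is ψ = √κ e^{−κ|x|} with κ = mλ/ℏ² = 3.740.
P(|x| < d) = ∫_{−d}^{d} κ e^{−2κ|x|} dx = 1 − e^{−2κd} = 1 − e^{−4.548} = 0.9894.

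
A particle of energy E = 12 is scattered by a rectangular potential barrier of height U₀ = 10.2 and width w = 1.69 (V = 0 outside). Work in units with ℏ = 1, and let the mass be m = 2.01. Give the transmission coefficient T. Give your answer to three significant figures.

E > U₀: inside the barrier k₂ = √(2m(E − U₀))/ℏ = 2.690, k₂w = 4.546.
Matching at both interfaces gives T⁻¹ = 1 + U₀² sin²(k₂w) / [4E(E − U₀)] = 2.171, hence T = 0.461.

T = 0.461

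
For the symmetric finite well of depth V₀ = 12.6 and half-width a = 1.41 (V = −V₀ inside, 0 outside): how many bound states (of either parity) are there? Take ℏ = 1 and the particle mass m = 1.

The dimensionless depth is z₀ = a√(2mV₀)/ℏ = 1.41 × √(25.20) = 7.078.
The even/odd transcendental equations gain one root per π/2 in z₀, giving N = 1 + ⌊2z₀/π⌋ = 1 + ⌊4.506⌋ = 5.

N = 5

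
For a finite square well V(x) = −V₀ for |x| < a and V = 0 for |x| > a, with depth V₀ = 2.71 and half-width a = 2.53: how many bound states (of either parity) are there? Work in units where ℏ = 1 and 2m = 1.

N = 3

Define the well-strength parameter z₀ = (a/ℏ)√(2mV₀) = 2.53 × √(2·0.5·2.71) = 4.165.
The even/odd transcendental equations gain one root per π/2 in z₀, giving N = 1 + ⌊2z₀/π⌋ = 1 + ⌊2.651⌋ = 3.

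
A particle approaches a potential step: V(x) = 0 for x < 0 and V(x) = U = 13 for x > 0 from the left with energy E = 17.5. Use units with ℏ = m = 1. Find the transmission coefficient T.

The wavenumbers are k₁ = √(2mE)/ℏ = 5.916 on the left and k₂ = √(2m(E − U))/ℏ = 3.000 on the right.
Matching ψ and ψ′ at x = 0 gives r = (k₁ − k₂)/(k₁ + k₂), so R = r² = 0.1070 and T = 1 − R = 0.8930.

T = 0.893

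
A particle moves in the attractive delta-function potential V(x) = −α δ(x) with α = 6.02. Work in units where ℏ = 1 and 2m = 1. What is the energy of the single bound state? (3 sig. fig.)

For x ≠ 0 the bound state is ψ ∝ e^{−κ|x|}; integrating the TISE across the delta gives the cusp condition 2κ = 2mα/ℏ², so κ = 3.010.
Then E = −ℏ²κ²/(2m) = −mα²/(2ℏ²) = -9.060.

E = -9.06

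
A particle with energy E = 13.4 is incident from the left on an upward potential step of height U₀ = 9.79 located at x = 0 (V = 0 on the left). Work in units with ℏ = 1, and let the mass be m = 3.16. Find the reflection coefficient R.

On each side the TISE gives plane waves with k = √(2m(E − V))/ℏ: k₁ = √(2·3.16·13.4) = 9.203, k₂ = √(2·3.16·3.61) = 4.777.
Matching ψ and ψ′ at x = 0 gives r = (k₁ − k₂)/(k₁ + k₂), so R = r² = 0.1002 and T = 1 − R = 0.8998.

R = 0.100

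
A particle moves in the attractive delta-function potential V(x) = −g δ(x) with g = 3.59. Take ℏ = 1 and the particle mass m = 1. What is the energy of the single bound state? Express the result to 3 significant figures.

E = -6.44

For x ≠ 0 the bound state is ψ ∝ e^{−κ|x|}; integrating the TISE across the delta gives the cusp condition 2κ = 2mg/ℏ², so κ = 3.590.
Then E = −ℏ²κ²/(2m) = −mg²/(2ℏ²) = -6.444.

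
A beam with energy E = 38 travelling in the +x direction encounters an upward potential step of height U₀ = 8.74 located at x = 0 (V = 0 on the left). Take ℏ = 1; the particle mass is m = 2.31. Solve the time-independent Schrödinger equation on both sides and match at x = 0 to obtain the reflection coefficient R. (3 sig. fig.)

R = 0.00426

On each side the TISE gives plane waves with k = √(2m(E − V))/ℏ: k₁ = √(2·2.31·38) = 13.25, k₂ = √(2·2.31·29.26) = 11.63.
Matching ψ and ψ′ at x = 0 gives r = (k₁ − k₂)/(k₁ + k₂), so R = r² = 0.004257 and T = 1 − R = 0.9957.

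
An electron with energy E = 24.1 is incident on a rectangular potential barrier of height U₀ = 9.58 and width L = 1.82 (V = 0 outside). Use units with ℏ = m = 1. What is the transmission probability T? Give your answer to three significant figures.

T = 0.991

E > U₀: inside the barrier k₂ = √(2m(E − U₀))/ℏ = 5.389, k₂L = 9.808.
T = [1 + U₀² sin²(k₂L) / (4E(E − U₀))]⁻¹ = 1/1.009 = 0.991.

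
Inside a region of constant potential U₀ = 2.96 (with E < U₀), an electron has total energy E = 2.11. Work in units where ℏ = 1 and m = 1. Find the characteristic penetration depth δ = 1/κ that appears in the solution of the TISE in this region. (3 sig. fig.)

Since E < U₀ the TISE in this region is ψ'' = κ²ψ with κ = √(2m(U₀ − E))/ℏ.
κ = √(2 × 1 × 0.85) = 1.304. The penetration depth is δ = 1/κ = 0.767.

δ = 0.767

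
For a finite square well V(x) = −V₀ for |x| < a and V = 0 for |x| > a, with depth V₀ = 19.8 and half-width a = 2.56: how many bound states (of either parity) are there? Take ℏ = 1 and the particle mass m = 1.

The dimensionless depth is z₀ = a√(2mV₀)/ℏ = 2.56 × √(39.60) = 16.11.
A new bound state (alternating even/odd) appears each time z₀ passes a multiple of π/2, so N = ⌊2z₀/π⌋ + 1 = ⌊10.26⌋ + 1 = 11.

N = 11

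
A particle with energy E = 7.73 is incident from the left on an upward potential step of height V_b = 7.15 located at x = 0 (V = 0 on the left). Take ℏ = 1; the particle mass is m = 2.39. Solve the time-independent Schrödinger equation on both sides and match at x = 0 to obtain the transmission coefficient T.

T = 0.675

On each side the TISE gives plane waves with k = √(2m(E − V))/ℏ: k₁ = √(2·2.39·7.73) = 6.079, k₂ = √(2·2.39·0.58) = 1.665.
Continuity of ψ and ψ′ at the step yields the reflection amplitude r = (k₁ − k₂)/(k₁ + k₂) = 0.5700; thus R = |r|² = 0.3249, T = 0.6751.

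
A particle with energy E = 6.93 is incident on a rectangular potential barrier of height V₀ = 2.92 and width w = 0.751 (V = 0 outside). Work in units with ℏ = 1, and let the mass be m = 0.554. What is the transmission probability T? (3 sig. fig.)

E > V₀: inside the barrier k₂ = √(2m(E − V₀))/ℏ = 2.108, k₂w = 1.583.
T = [1 + V₀² sin²(k₂w) / (4E(E − V₀))]⁻¹ = 1/1.077 = 0.929.

T = 0.929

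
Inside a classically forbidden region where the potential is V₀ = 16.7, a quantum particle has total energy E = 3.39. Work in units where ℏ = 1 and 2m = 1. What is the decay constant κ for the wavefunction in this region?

κ = 3.65

Since E < V₀ the TISE in this region is ψ'' = κ²ψ with κ = √(2m(V₀ − E))/ℏ.
κ = √(2 × 0.5 × 13.31) = 3.648.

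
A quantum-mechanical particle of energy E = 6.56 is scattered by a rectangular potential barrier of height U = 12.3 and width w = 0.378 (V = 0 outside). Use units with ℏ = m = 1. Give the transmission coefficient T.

Since E < U the interior solution is evanescent with decay constant κ = √(2m(U − E))/ℏ = 3.388.
κw = 1.281, sinh(κw) = 1.661.
Matching ψ, ψ′ at both faces gives T = [1 + U² sinh²(κw) / (4E(U − E))]⁻¹ = 1/3.770 = 0.265.

T = 0.265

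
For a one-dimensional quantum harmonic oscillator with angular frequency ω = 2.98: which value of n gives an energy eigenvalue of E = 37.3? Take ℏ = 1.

n = 12

Invert E_n = (n + ½)ℏω: n = E/ℏω − ½ = 12.017, so n = 12.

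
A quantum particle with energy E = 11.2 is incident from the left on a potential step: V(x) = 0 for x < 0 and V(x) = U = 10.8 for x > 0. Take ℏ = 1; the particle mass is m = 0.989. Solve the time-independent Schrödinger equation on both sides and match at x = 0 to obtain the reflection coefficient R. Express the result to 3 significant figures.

On each side the TISE gives plane waves with k = √(2m(E − V))/ℏ: k₁ = √(2·0.989·11.2) = 4.707, k₂ = √(2·0.989·0.4) = 0.8895.
Matching ψ and ψ′ at x = 0 gives r = (k₁ − k₂)/(k₁ + k₂), so R = r² = 0.4653 and T = 1 − R = 0.5347.

R = 0.465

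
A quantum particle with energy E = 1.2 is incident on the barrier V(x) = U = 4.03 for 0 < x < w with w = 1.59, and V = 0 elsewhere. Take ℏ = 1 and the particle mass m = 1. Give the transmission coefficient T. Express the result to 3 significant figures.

T = 0.00173

E < U: inside the barrier ψ ∝ e^{±κx} with κ = √(2m(U − E))/ℏ = 2.379.
κw = 3.783, sinh(κw) = 21.96.
The exact tunnelling result is T⁻¹ = 1 + U² sinh²(κw) / [4E(U − E)] = 577.4, so T = 0.00173.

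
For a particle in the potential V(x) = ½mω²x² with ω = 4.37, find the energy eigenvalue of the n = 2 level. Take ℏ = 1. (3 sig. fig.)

The oscillator eigenvalues are E_n = ℏω(n + ½), so E_2 = 4.37 × 2.5 = 10.93.

E = 10.9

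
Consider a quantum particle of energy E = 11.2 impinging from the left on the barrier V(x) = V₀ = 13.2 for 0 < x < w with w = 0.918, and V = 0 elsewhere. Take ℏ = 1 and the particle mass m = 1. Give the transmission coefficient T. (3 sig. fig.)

Since E < V₀ the interior solution is evanescent with decay constant κ = √(2m(V₀ − E))/ℏ = 2.000.
κw = 1.836, sinh(κw) = 3.056.
The exact tunnelling result is T⁻¹ = 1 + V₀² sinh²(κw) / [4E(V₀ − E)] = 19.16, so T = 0.0522.

T = 0.0522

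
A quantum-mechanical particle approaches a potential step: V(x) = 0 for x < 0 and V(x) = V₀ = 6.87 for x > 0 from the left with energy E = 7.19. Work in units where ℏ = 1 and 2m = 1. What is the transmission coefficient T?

T = 0.575

The wavenumbers are k₁ = √(2mE)/ℏ = 2.681 on the left and k₂ = √(2m(E − V₀))/ℏ = 0.5657 on the right.
Continuity of ψ and ψ′ at the step yields the reflection amplitude r = (k₁ − k₂)/(k₁ + k₂) = 0.6516; thus R = |r|² = 0.4246, T = 0.5754.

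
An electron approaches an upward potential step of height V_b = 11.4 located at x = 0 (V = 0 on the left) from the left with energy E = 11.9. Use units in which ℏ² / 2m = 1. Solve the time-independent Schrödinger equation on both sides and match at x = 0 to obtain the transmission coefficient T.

T = 0.565

The wavenumbers are k₁ = √(2mE)/ℏ = 3.450 on the left and k₂ = √(2m(E − V_b))/ℏ = 0.7071 on the right.
Matching ψ and ψ′ at x = 0 gives r = (k₁ − k₂)/(k₁ + k₂), so R = r² = 0.4353 and T = 1 − R = 0.5647.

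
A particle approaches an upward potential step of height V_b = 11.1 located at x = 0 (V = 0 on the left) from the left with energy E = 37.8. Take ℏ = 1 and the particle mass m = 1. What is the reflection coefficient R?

On each side the TISE gives plane waves with k = √(2m(E − V))/ℏ: k₁ = √(2·1·37.8) = 8.695, k₂ = √(2·1·26.7) = 7.308.
Continuity of ψ and ψ′ at the step yields the reflection amplitude r = (k₁ − k₂)/(k₁ + k₂) = 0.08669; thus R = |r|² = 0.007516, T = 0.9925.

R = 0.00752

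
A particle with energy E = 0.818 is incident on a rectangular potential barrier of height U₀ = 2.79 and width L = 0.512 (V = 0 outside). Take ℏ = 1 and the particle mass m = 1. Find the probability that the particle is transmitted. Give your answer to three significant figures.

Since E < U₀ the interior solution is evanescent with decay constant κ = √(2m(U₀ − E))/ℏ = 1.986.
κL = 1.017, sinh(κL) = 1.201.
The exact tunnelling result is T⁻¹ = 1 + U₀² sinh²(κL) / [4E(U₀ − E)] = 2.741, so T = 0.365.

T = 0.365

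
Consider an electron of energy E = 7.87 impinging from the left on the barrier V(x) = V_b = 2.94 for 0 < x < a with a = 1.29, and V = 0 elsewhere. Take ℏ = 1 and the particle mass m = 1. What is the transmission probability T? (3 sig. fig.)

Above the barrier the interior wavenumber is k₂ = √(2m(E − V_b))/ℏ = 3.140, giving phase k₂a = 4.051.
T = [1 + V_b² sin²(k₂a) / (4E(E − V_b))]⁻¹ = 1/1.035 = 0.966.

T = 0.966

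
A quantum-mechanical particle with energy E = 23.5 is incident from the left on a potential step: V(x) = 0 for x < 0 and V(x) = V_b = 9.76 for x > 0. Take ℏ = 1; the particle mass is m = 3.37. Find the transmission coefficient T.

On each side the TISE gives plane waves with k = √(2m(E − V))/ℏ: k₁ = √(2·3.37·23.5) = 12.59, k₂ = √(2·3.37·13.74) = 9.623.
Matching ψ and ψ′ at x = 0 gives r = (k₁ − k₂)/(k₁ + k₂), so R = r² = 0.01779 and T = 1 − R = 0.9822.

T = 0.982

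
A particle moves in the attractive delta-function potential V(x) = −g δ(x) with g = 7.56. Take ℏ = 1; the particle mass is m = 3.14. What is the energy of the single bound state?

E = -89.7

For x ≠ 0 the bound state is ψ ∝ e^{−κ|x|}; integrating the TISE across the delta gives the cusp condition 2κ = 2mg/ℏ², so κ = 23.74.
Then E = −ℏ²κ²/(2m) = −mg²/(2ℏ²) = -89.73.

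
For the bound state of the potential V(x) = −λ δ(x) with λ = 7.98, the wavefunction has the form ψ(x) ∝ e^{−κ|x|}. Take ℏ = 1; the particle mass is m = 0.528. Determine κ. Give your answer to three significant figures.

Integrate −(ℏ²/2m)ψ'' − λδ(x)ψ = Eψ from −ε to +ε: the ψ'' term gives ψ'(0⁺) − ψ'(0⁻) and the δ term gives −(2mλ/ℏ²)ψ(0).
With ψ ∝ e^{−κ|x|} this yields −2κ = −2mλ/ℏ², so κ = mλ/ℏ² = 4.213.

κ = 4.21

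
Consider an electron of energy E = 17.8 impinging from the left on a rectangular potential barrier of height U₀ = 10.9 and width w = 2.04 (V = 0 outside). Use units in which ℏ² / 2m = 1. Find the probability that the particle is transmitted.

Above the barrier the interior wavenumber is k₂ = √(2m(E − U₀))/ℏ = 2.627, giving phase k₂w = 5.359.
T = [1 + U₀² sin²(k₂w) / (4E(E − U₀))]⁻¹ = 1/1.154 = 0.866.

T = 0.866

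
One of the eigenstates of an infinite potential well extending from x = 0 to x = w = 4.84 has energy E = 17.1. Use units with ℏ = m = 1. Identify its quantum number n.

For an infinite well E_n = n²π²ℏ²/(2mw²), so n = (w/πℏ)√(2mE).
n = (4.84/π) × √(2 × 1 × 17.1) = 9.010 → n = 9.

n = 9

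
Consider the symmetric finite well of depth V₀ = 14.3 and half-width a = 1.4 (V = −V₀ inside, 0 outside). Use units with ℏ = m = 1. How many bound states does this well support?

The dimensionless depth is z₀ = a√(2mV₀)/ℏ = 1.4 × √(28.60) = 7.487.
A new bound state (alternating even/odd) appears each time z₀ passes a multiple of π/2, so N = ⌊2z₀/π⌋ + 1 = ⌊4.766⌋ + 1 = 5.

N = 5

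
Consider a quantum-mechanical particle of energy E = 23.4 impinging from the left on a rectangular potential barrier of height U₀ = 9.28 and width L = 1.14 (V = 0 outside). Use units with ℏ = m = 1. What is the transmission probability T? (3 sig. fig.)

T = 0.997

E > U₀: inside the barrier k₂ = √(2m(E − U₀))/ℏ = 5.314, k₂L = 6.058.
Matching at both interfaces gives T⁻¹ = 1 + U₀² sin²(k₂L) / [4E(E − U₀)] = 1.003, hence T = 0.997.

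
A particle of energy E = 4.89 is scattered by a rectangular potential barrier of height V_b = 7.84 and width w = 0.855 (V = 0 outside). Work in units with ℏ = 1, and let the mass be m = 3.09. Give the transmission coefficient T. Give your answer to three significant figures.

E < V_b: inside the barrier ψ ∝ e^{±κx} with κ = √(2m(V_b − E))/ℏ = 4.270.
κw = 3.651, sinh(κw) = 19.24.
Matching ψ, ψ′ at both faces gives T = [1 + V_b² sinh²(κw) / (4E(V_b − E))]⁻¹ = 1/395.2 = 0.00253.

T = 0.00253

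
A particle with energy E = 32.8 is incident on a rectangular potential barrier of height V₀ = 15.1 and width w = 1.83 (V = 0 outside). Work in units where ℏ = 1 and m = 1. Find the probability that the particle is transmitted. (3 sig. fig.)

Above the barrier the interior wavenumber is k₂ = √(2m(E − V₀))/ℏ = 5.950, giving phase k₂w = 10.89.
Matching at both interfaces gives T⁻¹ = 1 + V₀² sin²(k₂w) / [4E(E − V₀)] = 1.097, hence T = 0.912.

T = 0.912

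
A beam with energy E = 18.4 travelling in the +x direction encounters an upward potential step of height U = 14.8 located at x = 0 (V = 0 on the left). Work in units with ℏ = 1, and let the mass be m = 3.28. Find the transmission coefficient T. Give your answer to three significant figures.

On each side the TISE gives plane waves with k = √(2m(E − V))/ℏ: k₁ = √(2·3.28·18.4) = 10.99, k₂ = √(2·3.28·3.6) = 4.860.
Continuity of ψ and ψ′ at the step yields the reflection amplitude r = (k₁ − k₂)/(k₁ + k₂) = 0.3866; thus R = |r|² = 0.1495, T = 0.8505.

T = 0.851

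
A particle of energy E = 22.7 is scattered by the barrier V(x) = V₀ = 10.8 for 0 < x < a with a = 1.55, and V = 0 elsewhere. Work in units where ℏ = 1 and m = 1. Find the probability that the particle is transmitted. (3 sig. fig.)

E > V₀: inside the barrier k₂ = √(2m(E − V₀))/ℏ = 4.879, k₂a = 7.562.
T = [1 + V₀² sin²(k₂a) / (4E(E − V₀))]⁻¹ = 1/1.099 = 0.910.

T = 0.910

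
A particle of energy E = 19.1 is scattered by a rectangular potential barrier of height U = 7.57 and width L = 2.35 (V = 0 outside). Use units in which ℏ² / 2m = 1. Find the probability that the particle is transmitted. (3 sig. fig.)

T = 0.940

E > U: inside the barrier k₂ = √(2m(E − U))/ℏ = 3.396, k₂L = 7.980.
T = [1 + U² sin²(k₂L) / (4E(E − U))]⁻¹ = 1/1.064 = 0.940.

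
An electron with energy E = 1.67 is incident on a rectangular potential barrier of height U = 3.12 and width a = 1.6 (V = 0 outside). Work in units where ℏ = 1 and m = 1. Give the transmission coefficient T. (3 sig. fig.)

T = 0.0170

E < U: inside the barrier ψ ∝ e^{±κx} with κ = √(2m(U − E))/ℏ = 1.703.
κa = 2.725, sinh(κa) = 7.593.
Matching ψ, ψ′ at both faces gives T = [1 + U² sinh²(κa) / (4E(U − E))]⁻¹ = 1/58.94 = 0.0170.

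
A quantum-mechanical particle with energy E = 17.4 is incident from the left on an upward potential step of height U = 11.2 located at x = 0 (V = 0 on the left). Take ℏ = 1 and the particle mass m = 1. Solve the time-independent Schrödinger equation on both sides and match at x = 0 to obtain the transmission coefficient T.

On each side the TISE gives plane waves with k = √(2m(E − V))/ℏ: k₁ = √(2·1·17.4) = 5.899, k₂ = √(2·1·6.2) = 3.521.
Continuity of ψ and ψ′ at the step yields the reflection amplitude r = (k₁ − k₂)/(k₁ + k₂) = 0.2524; thus R = |r|² = 0.06371, T = 0.9363.

T = 0.936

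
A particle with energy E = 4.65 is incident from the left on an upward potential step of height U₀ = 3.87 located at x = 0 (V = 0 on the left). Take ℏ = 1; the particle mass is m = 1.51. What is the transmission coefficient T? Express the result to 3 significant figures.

On each side the TISE gives plane waves with k = √(2m(E − V))/ℏ: k₁ = √(2·1.51·4.65) = 3.747, k₂ = √(2·1.51·0.78) = 1.535.
Continuity of ψ and ψ′ at the step yields the reflection amplitude r = (k₁ − k₂)/(k₁ + k₂) = 0.4189; thus R = |r|² = 0.1755, T = 0.8245.

T = 0.825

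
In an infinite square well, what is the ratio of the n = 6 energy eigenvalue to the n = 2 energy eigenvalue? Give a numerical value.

9

Since E_n ∝ n², the ratio is (6/2)² = 9.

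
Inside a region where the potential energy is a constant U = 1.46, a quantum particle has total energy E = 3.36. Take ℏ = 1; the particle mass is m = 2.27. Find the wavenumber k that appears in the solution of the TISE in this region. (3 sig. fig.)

k = 2.94

With E > U the solution is oscillatory, ψ ∝ e^{±ikx} with k = √(2m(E − U))/ℏ.
k = √(2 × 2.27 × 1.9) = 2.937.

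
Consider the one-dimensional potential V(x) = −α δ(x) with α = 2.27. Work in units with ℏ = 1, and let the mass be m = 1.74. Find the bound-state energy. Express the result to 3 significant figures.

E = -4.48

For x ≠ 0 the bound state is ψ ∝ e^{−κ|x|}; integrating the TISE across the delta gives the cusp condition 2κ = 2mα/ℏ², so κ = 3.950.
Then E = −ℏ²κ²/(2m) = −mα²/(2ℏ²) = -4.483.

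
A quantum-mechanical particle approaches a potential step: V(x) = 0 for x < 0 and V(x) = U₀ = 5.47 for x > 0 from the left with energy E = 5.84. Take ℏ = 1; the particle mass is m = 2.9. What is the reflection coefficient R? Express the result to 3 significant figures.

On each side the TISE gives plane waves with k = √(2m(E − V))/ℏ: k₁ = √(2·2.9·5.84) = 5.820, k₂ = √(2·2.9·0.37) = 1.465.
Matching ψ and ψ′ at x = 0 gives r = (k₁ − k₂)/(k₁ + k₂), so R = r² = 0.3574 and T = 1 − R = 0.6426.

R = 0.357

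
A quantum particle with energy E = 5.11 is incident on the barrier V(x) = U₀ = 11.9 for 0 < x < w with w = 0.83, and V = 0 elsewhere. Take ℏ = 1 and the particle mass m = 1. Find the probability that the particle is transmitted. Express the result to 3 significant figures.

Since E < U₀ the interior solution is evanescent with decay constant κ = √(2m(U₀ − E))/ℏ = 3.685.
κw = 3.059, sinh(κw) = 10.63.
Matching ψ, ψ′ at both faces gives T = [1 + U₀² sinh²(κw) / (4E(U₀ − E))]⁻¹ = 1/116.2 = 0.00861.

T = 0.00861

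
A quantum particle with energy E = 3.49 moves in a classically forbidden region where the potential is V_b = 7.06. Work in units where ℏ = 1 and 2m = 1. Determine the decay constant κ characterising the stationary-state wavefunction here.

κ = 1.89

Since E < V_b the TISE in this region is ψ'' = κ²ψ with κ = √(2m(V_b − E))/ℏ.
κ = √(2 × 0.5 × 3.57) = 1.889.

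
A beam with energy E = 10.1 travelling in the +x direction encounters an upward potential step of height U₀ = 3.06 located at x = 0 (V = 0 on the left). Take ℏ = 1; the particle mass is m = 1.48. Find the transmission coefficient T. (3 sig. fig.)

On each side the TISE gives plane waves with k = √(2m(E − V))/ℏ: k₁ = √(2·1.48·10.1) = 5.468, k₂ = √(2·1.48·7.04) = 4.565.
Continuity of ψ and ψ′ at the step yields the reflection amplitude r = (k₁ − k₂)/(k₁ + k₂) = 0.08999; thus R = |r|² = 0.008098, T = 0.9919.

T = 0.992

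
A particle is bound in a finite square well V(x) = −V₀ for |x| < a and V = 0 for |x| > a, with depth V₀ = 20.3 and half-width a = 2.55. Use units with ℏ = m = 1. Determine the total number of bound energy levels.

Define the well-strength parameter z₀ = (a/ℏ)√(2mV₀) = 2.55 × √(2·1·20.3) = 16.25.
A new bound state (alternating even/odd) appears each time z₀ passes a multiple of π/2, so N = ⌊2z₀/π⌋ + 1 = ⌊10.34⌋ + 1 = 11.

N = 11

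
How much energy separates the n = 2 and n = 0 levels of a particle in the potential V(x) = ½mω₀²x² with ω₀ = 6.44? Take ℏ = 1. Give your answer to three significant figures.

E_n = ℏω₀(n + ½), so ΔE = (2 − 0) ℏω₀ = 2 × 6.44 = 12.88.

ΔE = 12.9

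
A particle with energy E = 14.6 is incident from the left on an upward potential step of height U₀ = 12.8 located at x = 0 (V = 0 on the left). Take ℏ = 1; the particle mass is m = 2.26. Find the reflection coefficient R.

R = 0.231

The wavenumbers are k₁ = √(2mE)/ℏ = 8.124 on the left and k₂ = √(2m(E − U₀))/ℏ = 2.852 on the right.
Continuity of ψ and ψ′ at the step yields the reflection amplitude r = (k₁ − k₂)/(k₁ + k₂) = 0.4802; thus R = |r|² = 0.2306, T = 0.7694.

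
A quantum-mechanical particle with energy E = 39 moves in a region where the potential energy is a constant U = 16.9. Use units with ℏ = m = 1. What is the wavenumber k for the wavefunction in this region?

With E > U the solution is oscillatory, ψ ∝ e^{±ikx} with k = √(2m(E − U))/ℏ.
k = √(2 × 1 × 22.1) = 6.648.

k = 6.65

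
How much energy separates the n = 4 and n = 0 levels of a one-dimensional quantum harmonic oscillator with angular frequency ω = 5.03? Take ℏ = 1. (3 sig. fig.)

ΔE = 20.1

E_n = ℏω(n + ½), so ΔE = (4 − 0) ℏω = 4 × 5.03 = 20.12.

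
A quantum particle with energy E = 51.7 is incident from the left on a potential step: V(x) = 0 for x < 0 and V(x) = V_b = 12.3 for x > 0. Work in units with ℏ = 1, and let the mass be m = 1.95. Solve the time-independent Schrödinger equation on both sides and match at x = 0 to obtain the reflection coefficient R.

R = 0.00460

The wavenumbers are k₁ = √(2mE)/ℏ = 14.20 on the left and k₂ = √(2m(E − V_b))/ℏ = 12.40 on the right.
Matching ψ and ψ′ at x = 0 gives r = (k₁ − k₂)/(k₁ + k₂), so R = r² = 0.004599 and T = 1 − R = 0.9954.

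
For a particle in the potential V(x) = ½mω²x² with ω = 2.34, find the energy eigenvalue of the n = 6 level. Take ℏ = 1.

E = 15.2

Using E_n = (n + ½)ℏω: E_6 = 6.5 × 2.34 = 15.21.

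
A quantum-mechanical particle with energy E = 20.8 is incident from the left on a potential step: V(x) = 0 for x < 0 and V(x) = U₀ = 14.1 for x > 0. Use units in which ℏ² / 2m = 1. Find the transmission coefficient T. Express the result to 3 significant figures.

The wavenumbers are k₁ = √(2mE)/ℏ = 4.561 on the left and k₂ = √(2m(E − U₀))/ℏ = 2.588 on the right.
Matching ψ and ψ′ at x = 0 gives r = (k₁ − k₂)/(k₁ + k₂), so R = r² = 0.07611 and T = 1 − R = 0.9239.

T = 0.924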